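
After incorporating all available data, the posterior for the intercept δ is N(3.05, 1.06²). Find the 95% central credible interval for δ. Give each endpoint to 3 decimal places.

[0.972, 5.128]

The posterior is symmetric, so the 95% equal-tailed interval is δ = 3.05 ± z·1.06 with z = 1.960.
Half-width: 1.960 × 1.06 = 2.078.
3.05 − 2.078 = 0.972; 3.05 + 2.078 = 5.128.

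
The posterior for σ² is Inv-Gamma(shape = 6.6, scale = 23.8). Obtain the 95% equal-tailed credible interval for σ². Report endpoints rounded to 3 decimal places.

Inverse-Gamma(6.6, 23.8) quantiles: F⁻¹(0.025) and F⁻¹(0.975).
Equivalently, 1/σ² ~ Gamma(6.6, rate = 23.8); invert its 0.975 and 0.025 quantiles.
Posterior mean ≈ 4.250, SD ≈ 1.982; a Normal approximation gives roughly [0.366, 8.134].
Exact: lower = 1.903; upper = 9.276.

[1.903, 9.276]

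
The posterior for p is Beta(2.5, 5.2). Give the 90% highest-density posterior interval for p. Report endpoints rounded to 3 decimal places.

[0.064, 0.571]

The posterior is unimodal and skewed, so the HPD interval has equal density at both endpoints and is the shortest 90% interval.
Solving f(0.064) = f(0.571) with F(0.571) − F(0.064) = 0.90 gives [0.064, 0.571].
For comparison, the equal-tailed interval is [0.092, 0.611]; the HPD is narrower and shifted toward the mode.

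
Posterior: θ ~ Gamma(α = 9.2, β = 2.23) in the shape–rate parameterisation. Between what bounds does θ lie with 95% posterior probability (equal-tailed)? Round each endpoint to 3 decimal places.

Posterior: Gamma(shape 9.2, rate 2.23).
Equal-tailed 95% interval: Gamma(9.2, 2.23) quantiles at 0.025 and 0.975.
Posterior mean ≈ 4.126, SD ≈ 1.360; a Normal approximation gives roughly [1.460, 6.791].
Exact: lower = 1.906; upper = 7.188.

[1.906, 7.188]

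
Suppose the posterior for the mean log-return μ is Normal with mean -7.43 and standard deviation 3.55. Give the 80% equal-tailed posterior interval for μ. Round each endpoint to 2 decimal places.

The posterior is symmetric, so the 80% equal-tailed interval is μ = -7.43 ± z·3.55 with z = 1.282.
Half-width: 1.282 × 3.55 = 4.55.
-7.43 − 4.55 = -11.98; -7.43 + 4.55 = -2.88.

[-11.98, -2.88]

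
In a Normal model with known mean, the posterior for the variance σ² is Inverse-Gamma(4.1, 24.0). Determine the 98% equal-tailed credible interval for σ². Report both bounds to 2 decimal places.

[2.35, 27.71]

Inverse-Gamma(4.1, 24.0) quantiles: F⁻¹(0.01) and F⁻¹(0.99).
Equivalently, 1/σ² ~ Gamma(4.1, rate = 24.0); invert its 0.99 and 0.01 quantiles.
Posterior mean ≈ 7.74, SD ≈ 5.34; a Normal approximation gives roughly [-4.69, 20.17].
Exact: lower = 2.35; upper = 27.71.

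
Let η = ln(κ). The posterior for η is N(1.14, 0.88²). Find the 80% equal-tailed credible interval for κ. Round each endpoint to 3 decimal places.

On the log scale the 80% interval is 1.14 ± 1.282 × 0.88 = [0.0122, 2.2678].
Exponentiate: [e^0.0122, e^2.2678] = [1.012, 9.658].

[1.012, 9.658]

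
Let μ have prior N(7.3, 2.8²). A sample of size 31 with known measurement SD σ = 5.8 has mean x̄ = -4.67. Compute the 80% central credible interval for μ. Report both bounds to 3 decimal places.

[-4.466, -1.963]

Posterior precision = 1/2.8² + 31/5.8² = 0.1276 + 0.9215 = 1.0491, so posterior SD = 0.9763.
Posterior mean = (7.3/2.8² + 31·-4.67/5.8²) / 1.0491 = -3.2146.
Interval: -3.2146 ± 1.282 × 0.9763 → [-4.466, -1.963].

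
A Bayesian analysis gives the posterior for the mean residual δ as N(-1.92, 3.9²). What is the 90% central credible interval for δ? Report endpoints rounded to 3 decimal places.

The posterior is symmetric, so the 90% equal-tailed interval is δ = -1.92 ± z·3.9 with z = 1.645.
Half-width: 1.645 × 3.9 = 6.415.
-1.92 − 6.415 = -8.335; -1.92 + 6.415 = 4.495.

[-8.335, 4.495]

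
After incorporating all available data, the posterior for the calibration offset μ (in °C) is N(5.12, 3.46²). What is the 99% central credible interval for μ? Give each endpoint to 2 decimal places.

[-3.79, 14.03]

The posterior is symmetric, so the 99% equal-tailed interval is μ = 5.12 ± z·3.46 with z = 2.576.
Half-width: 2.576 × 3.46 = 8.91.
5.12 − 8.91 = -3.79; 5.12 + 8.91 = 14.03.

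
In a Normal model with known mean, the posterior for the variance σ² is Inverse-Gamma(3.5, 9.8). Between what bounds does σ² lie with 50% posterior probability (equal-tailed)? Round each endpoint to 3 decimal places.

[2.169, 4.607]

Inverse-Gamma(3.5, 9.8) quantiles: F⁻¹(0.25) and F⁻¹(0.75).
Equivalently, 1/σ² ~ Gamma(3.5, rate = 9.8); invert its 0.75 and 0.25 quantiles.
Posterior mean ≈ 3.920, SD ≈ 3.201; a Normal approximation gives roughly [1.761, 6.079].
Exact: lower = 2.169; upper = 4.607.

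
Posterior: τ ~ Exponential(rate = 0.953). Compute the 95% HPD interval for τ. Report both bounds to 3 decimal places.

[0.000, 3.143]

The exponential density is strictly decreasing on [0, ∞), so the HPD interval is anchored at 0: [0, q] with P(τ ≤ q) = 0.95.
q = −ln(1 − 0.95) / 0.953 = 2.9957 / 0.953 = 3.143.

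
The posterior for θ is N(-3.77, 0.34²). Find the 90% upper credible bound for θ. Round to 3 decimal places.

Need U with P(θ ≤ U) = 0.90: U = -3.77 + z_{0.1}·0.34.
z = 1.282; U = -3.77 + 1.282 × 0.34 = -3.334.

-3.334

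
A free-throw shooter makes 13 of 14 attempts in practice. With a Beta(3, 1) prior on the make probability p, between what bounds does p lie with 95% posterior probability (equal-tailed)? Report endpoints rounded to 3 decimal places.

Posterior: Beta(3+13, 1+1) = Beta(16, 2).
Equal-tailed 95% interval: the 0.025 and 0.975 quantiles of Beta(16, 2).
Posterior mean ≈ 0.889, SD ≈ 0.072; a Normal approximation gives roughly [0.748, 1.030].
Exact: F⁻¹(0.025) = 0.713; F⁻¹(0.975) = 0.985.

[0.713, 0.985]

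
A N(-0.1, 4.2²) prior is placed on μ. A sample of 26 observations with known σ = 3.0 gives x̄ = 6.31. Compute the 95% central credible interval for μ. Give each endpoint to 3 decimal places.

Posterior precision = 1/4.2² + 26/3.0² = 0.0567 + 2.8889 = 2.9456, so posterior SD = 0.5827.
Posterior mean = (-0.1/4.2² + 26·6.31/3.0²) / 2.9456 = 6.1866.
Interval: 6.1866 ± 1.960 × 0.5827 → [5.045, 7.329].

[5.045, 7.329]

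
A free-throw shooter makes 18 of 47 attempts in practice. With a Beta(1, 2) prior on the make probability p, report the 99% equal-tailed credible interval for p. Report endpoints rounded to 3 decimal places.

Posterior: Beta(1+18, 2+29) = Beta(19, 31).
Equal-tailed 99% interval: the 0.005 and 0.995 quantiles of Beta(19, 31).
Posterior mean ≈ 0.380, SD ≈ 0.068; a Normal approximation gives roughly [0.205, 0.555].
Exact: F⁻¹(0.005) = 0.217; F⁻¹(0.995) = 0.561.

[0.217, 0.561]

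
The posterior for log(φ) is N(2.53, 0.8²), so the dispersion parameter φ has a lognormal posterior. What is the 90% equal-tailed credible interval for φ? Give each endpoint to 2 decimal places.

[3.37, 46.80]

On the log scale the 90% interval is 2.53 ± 1.645 × 0.8 = [1.2141, 3.8459].
Exponentiate: [e^1.2141, e^3.8459] = [3.37, 46.80].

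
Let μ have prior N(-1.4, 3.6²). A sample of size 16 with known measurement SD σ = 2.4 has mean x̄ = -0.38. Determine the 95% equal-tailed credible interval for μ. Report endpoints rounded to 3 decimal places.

Posterior precision = 1/3.6² + 16/2.4² = 0.0772 + 2.7778 = 2.8549, so posterior SD = 0.5918.
Posterior mean = (-1.4/3.6² + 16·-0.38/2.4²) / 2.8549 = -0.4076.
Interval: -0.4076 ± 1.960 × 0.5918 → [-1.568, 0.752].

[-1.568, 0.752]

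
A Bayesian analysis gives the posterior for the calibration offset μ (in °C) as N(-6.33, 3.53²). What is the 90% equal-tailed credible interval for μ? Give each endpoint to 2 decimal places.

[-12.14, -0.52]

The posterior is symmetric, so the 90% equal-tailed interval is μ = -6.33 ± z·3.53 with z = 1.645.
Half-width: 1.645 × 3.53 = 5.81.
-6.33 − 5.81 = -12.14; -6.33 + 5.81 = -0.52.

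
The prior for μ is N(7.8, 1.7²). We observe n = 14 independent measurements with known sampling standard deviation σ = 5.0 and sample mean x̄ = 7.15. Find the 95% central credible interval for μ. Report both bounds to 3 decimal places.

Posterior precision = 1/1.7² + 14/5.0² = 0.3460 + 0.5600 = 0.9060, so posterior SD = 1.0506.
Posterior mean = (7.8/1.7² + 14·7.15/5.0²) / 0.9060 = 7.3982.
Interval: 7.3982 ± 1.960 × 1.0506 → [5.339, 9.457].

[5.339, 9.457]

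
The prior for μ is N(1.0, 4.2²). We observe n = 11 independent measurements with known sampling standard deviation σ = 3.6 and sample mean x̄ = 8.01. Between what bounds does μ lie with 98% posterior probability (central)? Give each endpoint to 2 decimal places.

[5.13, 10.02]

Posterior precision = 1/4.2² + 11/3.6² = 0.0567 + 0.8488 = 0.9055, so posterior SD = 1.0509.
Posterior mean = (1.0/4.2² + 11·8.01/3.6²) / 0.9055 = 7.5711.
Interval: 7.5711 ± 2.326 × 1.0509 → [5.13, 10.02].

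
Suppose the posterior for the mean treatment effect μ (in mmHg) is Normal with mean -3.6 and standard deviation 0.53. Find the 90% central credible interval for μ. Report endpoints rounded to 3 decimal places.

The posterior is symmetric, so the 90% equal-tailed interval is μ = -3.6 ± z·0.53 with z = 1.645.
Half-width: 1.645 × 0.53 = 0.872.
-3.6 − 0.872 = -4.472; -3.6 + 0.872 = -2.728.

[-4.472, -2.728]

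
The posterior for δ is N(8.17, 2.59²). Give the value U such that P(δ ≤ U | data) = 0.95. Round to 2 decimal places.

Need U with P(δ ≤ U) = 0.95: U = 8.17 + z_{0.05}·2.59.
z = 1.645; U = 8.17 + 1.645 × 2.59 = 12.43.

12.43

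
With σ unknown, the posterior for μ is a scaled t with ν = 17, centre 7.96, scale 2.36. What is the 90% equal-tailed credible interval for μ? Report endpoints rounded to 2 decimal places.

The t_17 distribution is symmetric; the 90% interval is 7.96 ± t·2.36 with t_{0.95,17} = 1.740.
Half-width: 1.740 × 2.36 = 4.11.
7.96 − 4.11 = 3.85; 7.96 + 4.11 = 12.07.

[3.85, 12.07]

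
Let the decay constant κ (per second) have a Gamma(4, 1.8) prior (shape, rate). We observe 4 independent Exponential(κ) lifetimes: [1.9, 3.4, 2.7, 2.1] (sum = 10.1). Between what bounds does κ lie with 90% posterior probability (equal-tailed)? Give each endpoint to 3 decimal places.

[0.335, 1.105]

Posterior: Gamma(4+4, 1.8+10.1) = Gamma(8, 11.9) (shape, rate).
Equal-tailed 90% interval: Gamma(8, 11.9) quantiles at 0.05 and 0.95.
Posterior mean ≈ 0.672, SD ≈ 0.238; a Normal approximation gives roughly [0.281, 1.063].
Exact: lower = 0.335; upper = 1.105.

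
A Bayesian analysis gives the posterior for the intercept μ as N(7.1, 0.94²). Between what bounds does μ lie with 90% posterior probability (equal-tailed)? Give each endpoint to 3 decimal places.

The posterior is symmetric, so the 90% equal-tailed interval is μ = 7.1 ± z·0.94 with z = 1.645.
Half-width: 1.645 × 0.94 = 1.546.
7.1 − 1.546 = 5.554; 7.1 + 1.546 = 8.646.

[5.554, 8.646]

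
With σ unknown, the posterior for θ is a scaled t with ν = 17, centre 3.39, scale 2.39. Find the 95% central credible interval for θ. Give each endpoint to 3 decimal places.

The t_17 distribution is symmetric; the 95% interval is 3.39 ± t·2.39 with t_{0.975,17} = 2.110.
Half-width: 2.110 × 2.39 = 5.042.
3.39 − 5.042 = -1.652; 3.39 + 5.042 = 8.432.

[-1.652, 8.432]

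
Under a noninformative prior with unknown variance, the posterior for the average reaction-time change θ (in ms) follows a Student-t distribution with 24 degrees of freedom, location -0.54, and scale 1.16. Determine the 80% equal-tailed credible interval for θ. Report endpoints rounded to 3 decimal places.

The t_24 distribution is symmetric; the 80% interval is -0.54 ± t·1.16 with t_{0.9,24} = 1.318.
Half-width: 1.318 × 1.16 = 1.529.
-0.54 − 1.529 = -2.069; -0.54 + 1.529 = 0.989.

[-2.069, 0.989]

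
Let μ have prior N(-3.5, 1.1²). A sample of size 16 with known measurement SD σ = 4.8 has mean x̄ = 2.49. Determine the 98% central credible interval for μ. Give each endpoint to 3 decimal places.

Posterior precision = 1/1.1² + 16/4.8² = 0.8264 + 0.6944 = 1.5209, so posterior SD = 0.8109.
Posterior mean = (-3.5/1.1² + 16·2.49/4.8²) / 1.5209 = -0.7649.
Interval: -0.7649 ± 2.326 × 0.8109 → [-2.651, 1.121].

[-2.651, 1.121]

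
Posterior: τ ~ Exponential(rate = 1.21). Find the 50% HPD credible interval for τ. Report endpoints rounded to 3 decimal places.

[0.000, 0.573]

The exponential density is strictly decreasing on [0, ∞), so the HPD interval is anchored at 0: [0, q] with P(τ ≤ q) = 0.50.
q = −ln(1 − 0.50) / 1.21 = 0.6931 / 1.21 = 0.573.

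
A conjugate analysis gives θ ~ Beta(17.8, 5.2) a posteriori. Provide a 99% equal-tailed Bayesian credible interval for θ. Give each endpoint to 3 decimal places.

Posterior: Beta(17.8, 5.2).
Equal-tailed 99% interval: the 0.005 and 0.995 quantiles of Beta(17.8, 5.2).
Posterior mean ≈ 0.774, SD ≈ 0.085; a Normal approximation gives roughly [0.554, 0.994].
Exact: F⁻¹(0.005) = 0.520; F⁻¹(0.995) = 0.943.

[0.520, 0.943]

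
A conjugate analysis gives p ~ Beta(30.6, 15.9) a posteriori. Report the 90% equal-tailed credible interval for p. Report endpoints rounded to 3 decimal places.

Posterior: Beta(30.6, 15.9).
Equal-tailed 90% interval: the 0.05 and 0.95 quantiles of Beta(30.6, 15.9).
Posterior mean ≈ 0.658, SD ≈ 0.069; a Normal approximation gives roughly [0.545, 0.771].
Exact: F⁻¹(0.05) = 0.541; F⁻¹(0.95) = 0.767.

[0.541, 0.767]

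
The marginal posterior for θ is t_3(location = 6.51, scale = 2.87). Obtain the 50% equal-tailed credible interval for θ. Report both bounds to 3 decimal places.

The t_3 distribution is symmetric; the 50% interval is 6.51 ± t·2.87 with t_{0.75,3} = 0.765.
Half-width: 0.765 × 2.87 = 2.195.
6.51 − 2.195 = 4.315; 6.51 + 2.195 = 8.705.

[4.315, 8.705]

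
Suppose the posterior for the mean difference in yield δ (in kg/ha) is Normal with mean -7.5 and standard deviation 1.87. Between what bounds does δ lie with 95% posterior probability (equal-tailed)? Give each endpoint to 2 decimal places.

[-11.17, -3.83]

The posterior is symmetric, so the 95% equal-tailed interval is δ = -7.5 ± z·1.87 with z = 1.960.
Half-width: 1.960 × 1.87 = 3.67.
-7.5 − 3.67 = -11.17; -7.5 + 3.67 = -3.83.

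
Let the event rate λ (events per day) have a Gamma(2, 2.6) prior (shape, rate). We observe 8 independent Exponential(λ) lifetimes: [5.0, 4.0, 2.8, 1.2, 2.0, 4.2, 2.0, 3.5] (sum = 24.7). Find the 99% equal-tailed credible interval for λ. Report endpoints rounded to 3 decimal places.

[0.136, 0.733]

Posterior: Gamma(2+8, 2.6+24.7) = Gamma(10, 27.3) (shape, rate).
Equal-tailed 99% interval: Gamma(10, 27.3) quantiles at 0.005 and 0.995.
Posterior mean ≈ 0.366, SD ≈ 0.116; a Normal approximation gives roughly [0.068, 0.665].
Exact: lower = 0.136; upper = 0.733.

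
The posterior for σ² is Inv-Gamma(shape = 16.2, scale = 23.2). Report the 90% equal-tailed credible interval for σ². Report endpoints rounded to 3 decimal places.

Inverse-Gamma(16.2, 23.2) quantiles: F⁻¹(0.05) and F⁻¹(0.95).
Equivalently, 1/σ² ~ Gamma(16.2, rate = 23.2); invert its 0.95 and 0.05 quantiles.
Posterior mean ≈ 1.526, SD ≈ 0.405; a Normal approximation gives roughly [0.860, 2.193].
Exact: lower = 0.994; upper = 2.276.

[0.994, 2.276]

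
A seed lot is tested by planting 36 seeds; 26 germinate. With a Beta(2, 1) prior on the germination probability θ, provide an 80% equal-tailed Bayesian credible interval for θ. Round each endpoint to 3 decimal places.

Posterior: Beta(2+26, 1+10) = Beta(28, 11).
Equal-tailed 80% interval: the 0.1 and 0.9 quantiles of Beta(28, 11).
Posterior mean ≈ 0.718, SD ≈ 0.071; a Normal approximation gives roughly [0.627, 0.809].
Exact: F⁻¹(0.1) = 0.624; F⁻¹(0.9) = 0.807.

[0.624, 0.807]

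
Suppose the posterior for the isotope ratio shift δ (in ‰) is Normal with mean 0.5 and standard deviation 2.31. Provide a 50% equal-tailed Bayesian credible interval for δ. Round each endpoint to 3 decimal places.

The posterior is symmetric, so the 50% equal-tailed interval is δ = 0.5 ± z·2.31 with z = 0.674.
Half-width: 0.674 × 2.31 = 1.558.
0.5 − 1.558 = -1.058; 0.5 + 1.558 = 2.058.

[-1.058, 2.058]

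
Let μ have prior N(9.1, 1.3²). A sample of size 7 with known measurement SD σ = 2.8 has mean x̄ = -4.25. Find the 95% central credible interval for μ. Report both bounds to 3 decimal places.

[-0.538, 2.680]

Posterior precision = 1/1.3² + 7/2.8² = 0.5917 + 0.8929 = 1.4846, so posterior SD = 0.8207.
Posterior mean = (9.1/1.3² + 7·-4.25/2.8²) / 1.4846 = 1.0710.
Interval: 1.0710 ± 1.960 × 0.8207 → [-0.538, 2.680].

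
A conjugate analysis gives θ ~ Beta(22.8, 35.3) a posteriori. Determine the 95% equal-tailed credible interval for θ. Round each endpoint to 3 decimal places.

Posterior: Beta(22.8, 35.3).
Equal-tailed 95% interval: the 0.025 and 0.975 quantiles of Beta(22.8, 35.3).
Posterior mean ≈ 0.392, SD ≈ 0.064; a Normal approximation gives roughly [0.268, 0.517].
Exact: F⁻¹(0.025) = 0.272; F⁻¹(0.975) = 0.520.

[0.272, 0.520]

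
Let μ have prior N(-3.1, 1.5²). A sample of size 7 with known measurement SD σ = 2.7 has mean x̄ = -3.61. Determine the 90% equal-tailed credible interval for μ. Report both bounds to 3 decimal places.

Posterior precision = 1/1.5² + 7/2.7² = 0.4444 + 0.9602 = 1.4047, so posterior SD = 0.8438.
Posterior mean = (-3.1/1.5² + 7·-3.61/2.7²) / 1.4047 = -3.4486.
Interval: -3.4486 ± 1.645 × 0.8438 → [-4.836, -2.061].

[-4.836, -2.061]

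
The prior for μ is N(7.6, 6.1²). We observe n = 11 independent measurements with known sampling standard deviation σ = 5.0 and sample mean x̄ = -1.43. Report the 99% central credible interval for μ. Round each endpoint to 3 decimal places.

Posterior precision = 1/6.1² + 11/5.0² = 0.0269 + 0.4400 = 0.4669, so posterior SD = 1.4635.
Posterior mean = (7.6/6.1² + 11·-1.43/5.0²) / 0.4669 = -0.9102.
Interval: -0.9102 ± 2.576 × 1.4635 → [-4.680, 2.860].

[-4.680, 2.860]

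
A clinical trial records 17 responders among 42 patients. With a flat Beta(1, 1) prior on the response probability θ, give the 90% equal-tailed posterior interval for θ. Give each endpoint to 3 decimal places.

Posterior: Beta(1+17, 1+25) = Beta(18, 26).
Equal-tailed 90% interval: the 0.05 and 0.95 quantiles of Beta(18, 26).
Posterior mean ≈ 0.409, SD ≈ 0.073; a Normal approximation gives roughly [0.289, 0.530].
Exact: F⁻¹(0.05) = 0.291; F⁻¹(0.95) = 0.532.

[0.291, 0.532]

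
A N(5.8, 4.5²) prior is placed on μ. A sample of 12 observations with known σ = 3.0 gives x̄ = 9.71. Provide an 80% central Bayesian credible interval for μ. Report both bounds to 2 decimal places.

Posterior precision = 1/4.5² + 12/3.0² = 0.0494 + 1.3333 = 1.3827, so posterior SD = 0.8504.
Posterior mean = (5.8/4.5² + 12·9.71/3.0²) / 1.3827 = 9.5704.
Interval: 9.5704 ± 1.282 × 0.8504 → [8.48, 10.66].

[8.48, 10.66]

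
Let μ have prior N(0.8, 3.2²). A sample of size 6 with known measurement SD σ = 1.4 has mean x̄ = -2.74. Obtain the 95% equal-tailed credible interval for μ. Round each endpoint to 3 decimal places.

[-3.733, -1.528]

Posterior precision = 1/3.2² + 6/1.4² = 0.0977 + 3.0612 = 3.1589, so posterior SD = 0.5626.
Posterior mean = (0.8/3.2² + 6·-2.74/1.4²) / 3.1589 = -2.6306.
Interval: -2.6306 ± 1.960 × 0.5626 → [-3.733, -1.528].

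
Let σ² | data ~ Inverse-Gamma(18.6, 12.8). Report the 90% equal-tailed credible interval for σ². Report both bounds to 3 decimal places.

Inverse-Gamma(18.6, 12.8) quantiles: F⁻¹(0.05) and F⁻¹(0.95).
Equivalently, 1/σ² ~ Gamma(18.6, rate = 12.8); invert its 0.95 and 0.05 quantiles.
Posterior mean ≈ 0.727, SD ≈ 0.179; a Normal approximation gives roughly [0.434, 1.021].
Exact: lower = 0.488; upper = 1.056.

[0.488, 1.056]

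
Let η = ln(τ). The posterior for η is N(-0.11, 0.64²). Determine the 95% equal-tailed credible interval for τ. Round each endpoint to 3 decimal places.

[0.256, 3.140]

On the log scale the 95% interval is -0.11 ± 1.960 × 0.64 = [-1.3644, 1.1444].
Exponentiate: [e^-1.3644, e^1.1444] = [0.256, 3.140].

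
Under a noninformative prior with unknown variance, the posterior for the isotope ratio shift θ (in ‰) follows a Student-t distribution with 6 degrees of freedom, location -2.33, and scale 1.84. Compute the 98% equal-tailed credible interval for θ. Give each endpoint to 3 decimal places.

[-8.113, 3.453]

The t_6 distribution is symmetric; the 98% interval is -2.33 ± t·1.84 with t_{0.99,6} = 3.143.
Half-width: 3.143 × 1.84 = 5.783.
-2.33 − 5.783 = -8.113; -2.33 + 5.783 = 3.453.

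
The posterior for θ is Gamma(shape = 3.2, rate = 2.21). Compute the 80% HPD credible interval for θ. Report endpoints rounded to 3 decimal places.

The posterior is unimodal and skewed, so the HPD interval has equal density at both endpoints and is the shortest 80% interval.
Solving f(0.347) = f(2.172) with F(2.172) − F(0.347) = 0.80 gives [0.347, 2.172].
For comparison, the equal-tailed interval is [0.555, 2.533]; the HPD is narrower and shifted toward the mode.

[0.347, 2.172]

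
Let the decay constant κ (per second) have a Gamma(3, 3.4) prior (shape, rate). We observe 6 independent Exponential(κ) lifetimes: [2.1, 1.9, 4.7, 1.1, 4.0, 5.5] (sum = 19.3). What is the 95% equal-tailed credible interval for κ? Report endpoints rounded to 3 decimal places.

Posterior: Gamma(3+6, 3.4+19.3) = Gamma(9, 22.7) (shape, rate).
Equal-tailed 95% interval: Gamma(9, 22.7) quantiles at 0.025 and 0.975.
Posterior mean ≈ 0.396, SD ≈ 0.132; a Normal approximation gives roughly [0.137, 0.656].
Exact: lower = 0.181; upper = 0.694.

[0.181, 0.694]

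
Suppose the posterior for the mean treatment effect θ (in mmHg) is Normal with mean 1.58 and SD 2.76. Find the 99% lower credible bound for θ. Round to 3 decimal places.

-4.841

Need L with P(θ ≥ L) = 0.99: L = 1.58 − z_{0.01}·2.76.
z = 2.326; L = 1.58 − 2.326 × 2.76 = -4.841.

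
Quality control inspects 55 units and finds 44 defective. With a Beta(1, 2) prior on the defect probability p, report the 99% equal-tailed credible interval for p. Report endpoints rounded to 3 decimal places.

[0.621, 0.896]

Posterior: Beta(1+44, 2+11) = Beta(45, 13).
Equal-tailed 99% interval: the 0.005 and 0.995 quantiles of Beta(45, 13).
Posterior mean ≈ 0.776, SD ≈ 0.054; a Normal approximation gives roughly [0.636, 0.916].
Exact: F⁻¹(0.005) = 0.621; F⁻¹(0.995) = 0.896.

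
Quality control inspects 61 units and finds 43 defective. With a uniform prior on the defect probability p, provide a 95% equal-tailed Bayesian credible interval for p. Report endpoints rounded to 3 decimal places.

Posterior: Beta(1+43, 1+18) = Beta(44, 19).
Equal-tailed 95% interval: the 0.025 and 0.975 quantiles of Beta(44, 19).
Posterior mean ≈ 0.698, SD ≈ 0.057; a Normal approximation gives roughly [0.586, 0.811].
Exact: F⁻¹(0.025) = 0.581; F⁻¹(0.975) = 0.804.

[0.581, 0.804]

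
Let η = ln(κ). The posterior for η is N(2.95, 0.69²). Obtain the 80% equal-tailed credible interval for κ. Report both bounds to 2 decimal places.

On the log scale the 80% interval is 2.95 ± 1.282 × 0.69 = [2.0657, 3.8343].
Exponentiate: [e^2.0657, e^3.8343] = [7.89, 46.26].

[7.89, 46.26]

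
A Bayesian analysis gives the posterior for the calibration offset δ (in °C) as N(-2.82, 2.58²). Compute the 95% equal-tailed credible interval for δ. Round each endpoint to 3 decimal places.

The posterior is symmetric, so the 95% equal-tailed interval is δ = -2.82 ± z·2.58 with z = 1.960.
Half-width: 1.960 × 2.58 = 5.057.
-2.82 − 5.057 = -7.877; -2.82 + 5.057 = 2.237.

[-7.877, 2.237]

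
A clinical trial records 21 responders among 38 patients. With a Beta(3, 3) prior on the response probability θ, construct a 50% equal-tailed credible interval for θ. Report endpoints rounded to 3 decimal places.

[0.495, 0.597]

Posterior: Beta(3+21, 3+17) = Beta(24, 20).
Equal-tailed 50% interval: the 0.25 and 0.75 quantiles of Beta(24, 20).
Posterior mean ≈ 0.545, SD ≈ 0.074; a Normal approximation gives roughly [0.495, 0.596].
Exact: F⁻¹(0.25) = 0.495; F⁻¹(0.75) = 0.597.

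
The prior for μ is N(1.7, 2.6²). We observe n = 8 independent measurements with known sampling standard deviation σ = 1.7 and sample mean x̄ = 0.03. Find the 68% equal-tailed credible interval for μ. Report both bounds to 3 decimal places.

[-0.468, 0.697]

Posterior precision = 1/2.6² + 8/1.7² = 0.1479 + 2.7682 = 2.9161, so posterior SD = 0.5856.
Posterior mean = (1.7/2.6² + 8·0.03/1.7²) / 2.9161 = 0.1147.
Interval: 0.1147 ± 0.994 × 0.5856 → [-0.468, 0.697].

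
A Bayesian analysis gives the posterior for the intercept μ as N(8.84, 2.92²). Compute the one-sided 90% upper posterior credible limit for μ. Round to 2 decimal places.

Need U with P(μ ≤ U) = 0.90: U = 8.84 + z_{0.1}·2.92.
z = 1.282; U = 8.84 + 1.282 × 2.92 = 12.58.

12.58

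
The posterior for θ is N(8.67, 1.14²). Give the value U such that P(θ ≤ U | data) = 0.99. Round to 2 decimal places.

11.32

Need U with P(θ ≤ U) = 0.99: U = 8.67 + z_{0.01}·1.14.
z = 2.326; U = 8.67 + 2.326 × 1.14 = 11.32.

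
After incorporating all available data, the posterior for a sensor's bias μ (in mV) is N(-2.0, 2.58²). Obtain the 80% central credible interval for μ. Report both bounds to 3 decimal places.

The posterior is symmetric, so the 80% equal-tailed interval is μ = -2.0 ± z·2.58 with z = 1.282.
Half-width: 1.282 × 2.58 = 3.306.
-2.0 − 3.306 = -5.306; -2.0 + 3.306 = 1.306.

[-5.306, 1.306]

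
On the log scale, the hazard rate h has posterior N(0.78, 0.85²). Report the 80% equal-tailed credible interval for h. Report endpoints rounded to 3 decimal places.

On the log scale the 80% interval is 0.78 ± 1.282 × 0.85 = [-0.3093, 1.8693].
Exponentiate: [e^-0.3093, e^1.8693] = [0.734, 6.484].

[0.734, 6.484]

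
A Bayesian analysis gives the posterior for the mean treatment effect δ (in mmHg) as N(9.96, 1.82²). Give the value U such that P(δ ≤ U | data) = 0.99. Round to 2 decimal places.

Need U with P(δ ≤ U) = 0.99: U = 9.96 + z_{0.01}·1.82.
z = 2.326; U = 9.96 + 2.326 × 1.82 = 14.19.

14.19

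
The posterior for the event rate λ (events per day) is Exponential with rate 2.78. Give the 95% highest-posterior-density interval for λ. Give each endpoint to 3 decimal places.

The exponential density is strictly decreasing on [0, ∞), so the HPD interval is anchored at 0: [0, q] with P(λ ≤ q) = 0.95.
q = −ln(1 − 0.95) / 2.78 = 2.9957 / 2.78 = 1.078.

[0.000, 1.078]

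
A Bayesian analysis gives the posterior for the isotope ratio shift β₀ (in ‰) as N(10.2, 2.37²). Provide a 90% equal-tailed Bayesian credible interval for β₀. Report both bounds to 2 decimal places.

The posterior is symmetric, so the 90% equal-tailed interval is β₀ = 10.2 ± z·2.37 with z = 1.645.
Half-width: 1.645 × 2.37 = 3.90.
10.2 − 3.90 = 6.30; 10.2 + 3.90 = 14.10.

[6.30, 14.10]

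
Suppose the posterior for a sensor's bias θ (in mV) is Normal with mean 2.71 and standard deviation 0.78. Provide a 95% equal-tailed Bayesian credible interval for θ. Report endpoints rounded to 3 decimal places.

[1.181, 4.239]

The posterior is symmetric, so the 95% equal-tailed interval is θ = 2.71 ± z·0.78 with z = 1.960.
Half-width: 1.960 × 0.78 = 1.529.
2.71 − 1.529 = 1.181; 2.71 + 1.529 = 4.239.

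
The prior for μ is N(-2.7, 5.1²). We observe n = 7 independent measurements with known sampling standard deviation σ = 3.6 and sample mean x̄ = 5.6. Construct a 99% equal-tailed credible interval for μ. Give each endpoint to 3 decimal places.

[1.662, 8.435]

Posterior precision = 1/5.1² + 7/3.6² = 0.0384 + 0.5401 = 0.5786, so posterior SD = 1.3147.
Posterior mean = (-2.7/5.1² + 7·5.6/3.6²) / 0.5786 = 5.0485.
Interval: 5.0485 ± 2.576 × 1.3147 → [1.662, 8.435].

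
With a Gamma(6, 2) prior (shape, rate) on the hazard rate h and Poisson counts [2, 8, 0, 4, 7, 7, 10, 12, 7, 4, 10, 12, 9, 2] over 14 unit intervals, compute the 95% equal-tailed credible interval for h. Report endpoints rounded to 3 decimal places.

Posterior: Gamma(6+94, 2+14) = Gamma(100, 16) (shape, rate).
Equal-tailed 95% interval: Gamma(100, 16) quantiles at 0.025 and 0.975.
Posterior mean ≈ 6.250, SD ≈ 0.625; a Normal approximation gives roughly [5.025, 7.475].
Exact: lower = 5.085; upper = 7.533.

[5.085, 7.533]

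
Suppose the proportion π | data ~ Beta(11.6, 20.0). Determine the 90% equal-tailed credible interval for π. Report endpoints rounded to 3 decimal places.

Posterior: Beta(11.6, 20.0).
Equal-tailed 90% interval: the 0.05 and 0.95 quantiles of Beta(11.6, 20.0).
Posterior mean ≈ 0.367, SD ≈ 0.084; a Normal approximation gives roughly [0.228, 0.506].
Exact: F⁻¹(0.05) = 0.233; F⁻¹(0.95) = 0.511.

[0.233, 0.511]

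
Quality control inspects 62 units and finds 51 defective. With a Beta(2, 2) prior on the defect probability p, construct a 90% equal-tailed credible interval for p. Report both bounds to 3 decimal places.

Posterior: Beta(2+51, 2+11) = Beta(53, 13).
Equal-tailed 90% interval: the 0.05 and 0.95 quantiles of Beta(53, 13).
Posterior mean ≈ 0.803, SD ≈ 0.049; a Normal approximation gives roughly [0.723, 0.883].
Exact: F⁻¹(0.05) = 0.718; F⁻¹(0.95) = 0.877.

[0.718, 0.877]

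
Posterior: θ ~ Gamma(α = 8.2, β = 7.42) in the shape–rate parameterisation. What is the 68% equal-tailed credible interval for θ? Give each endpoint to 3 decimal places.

[0.729, 1.481]

Posterior: Gamma(shape 8.2, rate 7.42).
Equal-tailed 68% interval: Gamma(8.2, 7.42) quantiles at 0.16 and 0.84.
Posterior mean ≈ 1.105, SD ≈ 0.386; a Normal approximation gives roughly [0.721, 1.489].
Exact: lower = 0.729; upper = 1.481.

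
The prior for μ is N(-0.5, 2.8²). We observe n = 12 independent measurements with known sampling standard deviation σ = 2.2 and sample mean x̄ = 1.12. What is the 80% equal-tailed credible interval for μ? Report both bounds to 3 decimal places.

Posterior precision = 1/2.8² + 12/2.2² = 0.1276 + 2.4793 = 2.6069, so posterior SD = 0.6194.
Posterior mean = (-0.5/2.8² + 12·1.12/2.2²) / 2.6069 = 1.0407.
Interval: 1.0407 ± 1.282 × 0.6194 → [0.247, 1.834].

[0.247, 1.834]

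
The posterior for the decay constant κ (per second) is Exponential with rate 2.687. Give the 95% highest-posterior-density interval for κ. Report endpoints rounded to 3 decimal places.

[0.000, 1.115]

The exponential density is strictly decreasing on [0, ∞), so the HPD interval is anchored at 0: [0, q] with P(κ ≤ q) = 0.95.
q = −ln(1 − 0.95) / 2.687 = 2.9957 / 2.687 = 1.115.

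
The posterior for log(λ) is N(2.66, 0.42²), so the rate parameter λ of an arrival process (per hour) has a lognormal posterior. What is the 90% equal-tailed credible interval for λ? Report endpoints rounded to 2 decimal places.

On the log scale the 90% interval is 2.66 ± 1.645 × 0.42 = [1.9692, 3.3508].
Exponentiate: [e^1.9692, e^3.3508] = [7.16, 28.53].

[7.16, 28.53]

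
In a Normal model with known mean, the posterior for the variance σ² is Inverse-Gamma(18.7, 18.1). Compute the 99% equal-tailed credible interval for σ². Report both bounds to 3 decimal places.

[0.571, 1.919]

Inverse-Gamma(18.7, 18.1) quantiles: F⁻¹(0.005) and F⁻¹(0.995).
Equivalently, 1/σ² ~ Gamma(18.7, rate = 18.1); invert its 0.995 and 0.005 quantiles.
Posterior mean ≈ 1.023, SD ≈ 0.250; a Normal approximation gives roughly [0.378, 1.667].
Exact: lower = 0.571; upper = 1.919.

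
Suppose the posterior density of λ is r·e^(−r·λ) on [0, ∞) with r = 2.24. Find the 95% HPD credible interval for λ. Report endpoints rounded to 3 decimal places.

The exponential density is strictly decreasing on [0, ∞), so the HPD interval is anchored at 0: [0, q] with P(λ ≤ q) = 0.95.
q = −ln(1 − 0.95) / 2.24 = 2.9957 / 2.24 = 1.337.

[0.000, 1.337]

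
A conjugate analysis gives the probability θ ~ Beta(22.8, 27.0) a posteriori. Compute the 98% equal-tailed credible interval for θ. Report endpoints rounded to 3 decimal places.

[0.300, 0.621]

Posterior: Beta(22.8, 27.0).
Equal-tailed 98% interval: the 0.01 and 0.99 quantiles of Beta(22.8, 27.0).
Posterior mean ≈ 0.458, SD ≈ 0.070; a Normal approximation gives roughly [0.295, 0.620].
Exact: F⁻¹(0.01) = 0.300; F⁻¹(0.99) = 0.621.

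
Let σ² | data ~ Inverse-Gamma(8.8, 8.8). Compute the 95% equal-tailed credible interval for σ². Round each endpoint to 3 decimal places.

Inverse-Gamma(8.8, 8.8) quantiles: F⁻¹(0.025) and F⁻¹(0.975).
Equivalently, 1/σ² ~ Gamma(8.8, rate = 8.8); invert its 0.975 and 0.025 quantiles.
Posterior mean ≈ 1.128, SD ≈ 0.433; a Normal approximation gives roughly [0.280, 1.976].
Exact: lower = 0.568; upper = 2.210.

[0.568, 2.210]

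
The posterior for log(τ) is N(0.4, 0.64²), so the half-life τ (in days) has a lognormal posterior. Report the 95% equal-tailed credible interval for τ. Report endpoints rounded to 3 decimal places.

[0.426, 5.230]

On the log scale the 95% interval is 0.4 ± 1.960 × 0.64 = [-0.8544, 1.6544].
Exponentiate: [e^-0.8544, e^1.6544] = [0.426, 5.230].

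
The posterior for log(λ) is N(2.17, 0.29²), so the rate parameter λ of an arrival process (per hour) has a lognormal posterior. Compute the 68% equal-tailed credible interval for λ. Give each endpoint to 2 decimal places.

On the log scale the 68% interval is 2.17 ± 0.994 × 0.29 = [1.8816, 2.4584].
Exponentiate: [e^1.8816, e^2.4584] = [6.56, 11.69].

[6.56, 11.69]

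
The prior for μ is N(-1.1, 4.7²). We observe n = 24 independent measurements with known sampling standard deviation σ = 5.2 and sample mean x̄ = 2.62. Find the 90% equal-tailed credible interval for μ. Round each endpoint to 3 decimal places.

Posterior precision = 1/4.7² + 24/5.2² = 0.0453 + 0.8876 = 0.9328, so posterior SD = 1.0354.
Posterior mean = (-1.1/4.7² + 24·2.62/5.2²) / 0.9328 = 2.4395.
Interval: 2.4395 ± 1.645 × 1.0354 → [0.736, 4.143].

[0.736, 4.143]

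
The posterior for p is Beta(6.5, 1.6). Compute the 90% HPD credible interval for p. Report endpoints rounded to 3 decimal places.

The posterior is unimodal and skewed, so the HPD interval has equal density at both endpoints and is the shortest 90% interval.
Solving f(0.613) = f(0.995) with F(0.995) − F(0.613) = 0.90 gives [0.613, 0.995].
For comparison, the equal-tailed interval is [0.548, 0.970]; the HPD is narrower and shifted toward the mode.

[0.613, 0.995]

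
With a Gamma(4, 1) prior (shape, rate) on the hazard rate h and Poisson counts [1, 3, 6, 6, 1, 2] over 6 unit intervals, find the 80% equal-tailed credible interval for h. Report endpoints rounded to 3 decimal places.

Posterior: Gamma(4+19, 1+6) = Gamma(23, 7) (shape, rate).
Equal-tailed 80% interval: Gamma(23, 7) quantiles at 0.1 and 0.9.
Posterior mean ≈ 3.286, SD ≈ 0.685; a Normal approximation gives roughly [2.408, 4.164].
Exact: lower = 2.444; upper = 4.189.

[2.444, 4.189]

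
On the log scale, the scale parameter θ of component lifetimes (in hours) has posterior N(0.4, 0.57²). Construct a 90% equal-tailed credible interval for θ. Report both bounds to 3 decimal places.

On the log scale the 90% interval is 0.4 ± 1.645 × 0.57 = [-0.5376, 1.3376].
Exponentiate: [e^-0.5376, e^1.3376] = [0.584, 3.810].

[0.584, 3.810]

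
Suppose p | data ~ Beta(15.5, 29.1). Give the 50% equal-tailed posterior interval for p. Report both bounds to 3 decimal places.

Posterior: Beta(15.5, 29.1).
Equal-tailed 50% interval: the 0.25 and 0.75 quantiles of Beta(15.5, 29.1).
Posterior mean ≈ 0.348, SD ≈ 0.071; a Normal approximation gives roughly [0.300, 0.395].
Exact: F⁻¹(0.25) = 0.298; F⁻¹(0.75) = 0.394.

[0.298, 0.394]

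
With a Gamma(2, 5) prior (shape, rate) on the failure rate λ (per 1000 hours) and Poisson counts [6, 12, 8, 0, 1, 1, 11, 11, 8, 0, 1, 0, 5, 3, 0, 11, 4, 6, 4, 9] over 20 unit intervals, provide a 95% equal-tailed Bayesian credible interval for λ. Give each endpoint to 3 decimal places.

[3.363, 4.953]

Posterior: Gamma(2+101, 5+20) = Gamma(103, 25) (shape, rate).
Equal-tailed 95% interval: Gamma(103, 25) quantiles at 0.025 and 0.975.
Posterior mean ≈ 4.120, SD ≈ 0.406; a Normal approximation gives roughly [3.324, 4.916].
Exact: lower = 3.363; upper = 4.953.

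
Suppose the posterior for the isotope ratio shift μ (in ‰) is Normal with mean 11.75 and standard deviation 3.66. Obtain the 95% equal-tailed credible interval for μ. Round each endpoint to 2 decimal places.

The posterior is symmetric, so the 95% equal-tailed interval is μ = 11.75 ± z·3.66 with z = 1.960.
Half-width: 1.960 × 3.66 = 7.17.
11.75 − 7.17 = 4.58; 11.75 + 7.17 = 18.92.

[4.58, 18.92]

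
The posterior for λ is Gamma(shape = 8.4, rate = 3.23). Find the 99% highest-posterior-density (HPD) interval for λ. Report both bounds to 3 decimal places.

[0.734, 5.233]

The posterior is unimodal and skewed, so the HPD interval has equal density at both endpoints and is the shortest 99% interval.
Solving f(0.734) = f(5.233) with F(5.233) − F(0.734) = 0.99 gives [0.734, 5.233].
For comparison, the equal-tailed interval is [0.865, 5.484]; the HPD is narrower and shifted toward the mode.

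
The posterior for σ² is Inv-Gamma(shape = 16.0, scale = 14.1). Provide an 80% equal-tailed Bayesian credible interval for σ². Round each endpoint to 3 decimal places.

[0.662, 1.266]

Inverse-Gamma(16.0, 14.1) quantiles: F⁻¹(0.1) and F⁻¹(0.9).
Equivalently, 1/σ² ~ Gamma(16.0, rate = 14.1); invert its 0.9 and 0.1 quantiles.
Posterior mean ≈ 0.940, SD ≈ 0.251; a Normal approximation gives roughly [0.618, 1.262].
Exact: lower = 0.662; upper = 1.266.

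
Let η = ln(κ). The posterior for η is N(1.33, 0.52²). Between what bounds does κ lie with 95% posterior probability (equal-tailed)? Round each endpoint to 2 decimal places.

On the log scale the 95% interval is 1.33 ± 1.960 × 0.52 = [0.3108, 2.3492].
Exponentiate: [e^0.3108, e^2.3492] = [1.36, 10.48].

[1.36, 10.48]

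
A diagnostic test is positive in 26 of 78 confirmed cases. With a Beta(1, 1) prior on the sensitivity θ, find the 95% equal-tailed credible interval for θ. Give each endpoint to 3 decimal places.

[0.239, 0.444]

Posterior: Beta(1+26, 1+52) = Beta(27, 53).
Equal-tailed 95% interval: the 0.025 and 0.975 quantiles of Beta(27, 53).
Posterior mean ≈ 0.338, SD ≈ 0.053; a Normal approximation gives roughly [0.235, 0.440].
Exact: F⁻¹(0.025) = 0.239; F⁻¹(0.975) = 0.444.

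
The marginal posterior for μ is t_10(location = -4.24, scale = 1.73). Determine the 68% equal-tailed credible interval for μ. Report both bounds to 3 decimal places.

The t_10 distribution is symmetric; the 68% interval is -4.24 ± t·1.73 with t_{0.84,10} = 1.046.
Half-width: 1.046 × 1.73 = 1.810.
-4.24 − 1.810 = -6.050; -4.24 + 1.810 = -2.430.

[-6.050, -2.430]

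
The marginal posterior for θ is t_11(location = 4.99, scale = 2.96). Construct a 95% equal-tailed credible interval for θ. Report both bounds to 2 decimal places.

[-1.52, 11.50]

The t_11 distribution is symmetric; the 95% interval is 4.99 ± t·2.96 with t_{0.975,11} = 2.201.
Half-width: 2.201 × 2.96 = 6.51.
4.99 − 6.51 = -1.52; 4.99 + 6.51 = 11.50.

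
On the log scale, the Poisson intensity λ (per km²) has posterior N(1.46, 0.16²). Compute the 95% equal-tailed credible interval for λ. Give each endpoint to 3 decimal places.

On the log scale the 95% interval is 1.46 ± 1.960 × 0.16 = [1.1464, 1.7736].
Exponentiate: [e^1.1464, e^1.7736] = [3.147, 5.892].

[3.147, 5.892]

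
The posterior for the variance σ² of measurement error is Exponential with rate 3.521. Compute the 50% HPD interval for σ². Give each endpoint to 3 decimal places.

The exponential density is strictly decreasing on [0, ∞), so the HPD interval is anchored at 0: [0, q] with P(σ² ≤ q) = 0.50.
q = −ln(1 − 0.50) / 3.521 = 0.6931 / 3.521 = 0.197.

[0.000, 0.197]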